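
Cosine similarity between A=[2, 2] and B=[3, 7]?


A·B = 2·3 + 2·7 = 20
‖A‖ = √8 = 2.8284, ‖B‖ = √58 = 7.6158
cos = 20/(√8·√58) = 20/√464 = 0.9285

0.9285


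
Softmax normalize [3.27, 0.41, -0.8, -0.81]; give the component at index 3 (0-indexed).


Exponentials: e^3.27=26.3113, e^0.41=1.5068, e^-0.8=0.4493, e^-0.81=0.4449
Sum = 28.7123
Softmax = [0.9164, 0.0525, 0.0156, 0.0155]
p[3] = 0.4449/28.7123 = 0.0155

0.0155


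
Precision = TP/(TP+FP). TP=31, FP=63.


Precision = TP/(TP+FP)
= 31/(31+63)
= 31/94 = 32.98%

32.98%


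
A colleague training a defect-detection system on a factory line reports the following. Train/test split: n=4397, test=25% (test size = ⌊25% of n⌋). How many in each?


Test = ⌊4397·25/100⌋ = 1099
Train = 4397 - 1099 = 3298

Train: 3298, Test: 1099


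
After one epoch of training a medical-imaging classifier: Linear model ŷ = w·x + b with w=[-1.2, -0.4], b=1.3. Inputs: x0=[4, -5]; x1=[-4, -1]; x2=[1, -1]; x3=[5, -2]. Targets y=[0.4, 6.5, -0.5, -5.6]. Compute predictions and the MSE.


ŷ0 = (-1.2)·(4) + (-0.4)·(-5) + 1.3 = -1.5
ŷ1 = (-1.2)·(-4) + (-0.4)·(-1) + 1.3 = 6.5
ŷ2 = (-1.2)·(1) + (-0.4)·(-1) + 1.3 = 0.5
ŷ3 = (-1.2)·(5) + (-0.4)·(-2) + 1.3 = -3.9
errors² = [3.61, 0.0, 1.0, 2.89]
MSE = 7.5000/4 = 1.875

1.875


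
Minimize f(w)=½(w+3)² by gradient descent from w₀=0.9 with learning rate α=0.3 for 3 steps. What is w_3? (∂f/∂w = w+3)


step 1: grad = 0.9+3 = 3.9; w = 0.9 - 0.3·(3.9) = -0.27
step 2: grad = -0.27+3 = 2.73; w = -0.27 - 0.3·(2.73) = -1.089
step 3: grad = -1.089+3 = 1.911; w = -1.089 - 0.3·(1.911) = -1.6623

-1.6623


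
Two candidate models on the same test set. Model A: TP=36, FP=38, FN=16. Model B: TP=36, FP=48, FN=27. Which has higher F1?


Model A: P=36/74=0.4865, R=36/52=0.6923, F1=2PR/(P+R)=2TP/(2TP+FP+FN)=72/126=0.5714
Model B: P=36/84=0.4286, R=36/63=0.5714, F1=2PR/(P+R)=2TP/(2TP+FP+FN)=72/147=0.4898
0.5714 > 0.4898 → Model A

Model A


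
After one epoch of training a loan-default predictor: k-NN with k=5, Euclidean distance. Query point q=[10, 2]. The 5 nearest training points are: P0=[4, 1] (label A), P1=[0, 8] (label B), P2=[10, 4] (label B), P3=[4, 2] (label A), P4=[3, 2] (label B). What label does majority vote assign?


d(q,P0) = 6.0828  (label A)
d(q,P1) = 11.6619  (label B)
d(q,P2) = 2.0  (label B)
d(q,P3) = 6.0  (label A)
d(q,P4) = 7.0  (label B)
Votes: A=2, B=3
Majority → B

B


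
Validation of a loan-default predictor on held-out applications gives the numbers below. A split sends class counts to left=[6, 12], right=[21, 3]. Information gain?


Parent = [27, 15], H_parent = 0.9403
H_left = 0.9183 (n=18), H_right = 0.5436 (n=24)
H_children = (18/42)·0.9183 + (24/42)·0.5436 = 0.7042
IG = 0.9403 - 0.7042 = 0.2361

0.2361


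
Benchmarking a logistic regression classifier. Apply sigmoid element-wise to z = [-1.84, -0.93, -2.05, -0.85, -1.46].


σ(-1.84) = 1/(1+e^1.84) = 0.1371
σ(-0.93) = 1/(1+e^0.93) = 0.2829
σ(-2.05) = 1/(1+e^2.05) = 0.1141
σ(-0.85) = 1/(1+e^0.85) = 0.2994
σ(-1.46) = 1/(1+e^1.46) = 0.1885
result = [0.1371, 0.2829, 0.1141, 0.2994, 0.1885]

[0.1371, 0.2829, 0.1141, 0.2994, 0.1885]


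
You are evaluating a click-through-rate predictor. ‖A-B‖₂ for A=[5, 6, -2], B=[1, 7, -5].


d = √((5-1)² + (6-7)² + (-2+ 5)²)
  = √(16 + 1 + 9)
  = √26 = 5.099

5.099


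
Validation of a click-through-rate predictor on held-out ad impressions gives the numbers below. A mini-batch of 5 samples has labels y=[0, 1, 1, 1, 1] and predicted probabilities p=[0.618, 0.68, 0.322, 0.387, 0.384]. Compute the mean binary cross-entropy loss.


L[0] = -ln(1-0.618) = -ln(0.382) = 0.9623
L[1] = -ln(0.68) = 0.3857
L[2] = -ln(0.322) = 1.1332
L[3] = -ln(0.387) = 0.9493
L[4] = -ln(0.384) = 0.9571
mean = (0.9623 + 0.3857 + 1.1332 + 0.9493 + 0.9571)/5 = 0.8775

0.8775


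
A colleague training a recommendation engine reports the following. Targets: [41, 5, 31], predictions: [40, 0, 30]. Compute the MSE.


Squared errors: (41-40)²=1, (5-0)²=25, (31-30)²=1
Sum = 27
MSE = 27/3 = 9

9


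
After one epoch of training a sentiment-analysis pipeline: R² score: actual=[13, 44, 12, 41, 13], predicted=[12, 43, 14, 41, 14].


ȳ = 24.6
SS_res = Σ(y-ŷ)² = 7
SS_tot = Σ(y-ȳ)² = 1073.2
R² = 1 - SS_res/SS_tot = 1 - 0.0065 = 0.9935

0.9935


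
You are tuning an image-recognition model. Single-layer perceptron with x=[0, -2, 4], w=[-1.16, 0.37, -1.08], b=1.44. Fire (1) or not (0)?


z = (0)·(-1.16) + (-2)·(0.37) + (4)·(-1.08) + 1.44
  = -3.62
step(z) = 0 (z<0)

0


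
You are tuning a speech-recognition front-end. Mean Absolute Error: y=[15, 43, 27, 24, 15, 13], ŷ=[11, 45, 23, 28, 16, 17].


Absolute errors: |15-11|=4, |43-45|=2, |27-23|=4, |24-28|=4, |15-16|=1, |13-17|=4
Sum = 19
MAE = 19/6 = 19/6

19/6


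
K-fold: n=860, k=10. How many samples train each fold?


Fold size = 860/10 = 86
Training per fold = 860 - 86 = 774

774


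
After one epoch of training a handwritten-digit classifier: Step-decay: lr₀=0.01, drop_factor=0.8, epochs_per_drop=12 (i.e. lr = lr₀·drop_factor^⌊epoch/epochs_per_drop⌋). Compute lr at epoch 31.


n_drops = ⌊31/12⌋ = 2
lr = 0.01·0.8^2 = 0.01·0.64 = 0.0064

0.0064


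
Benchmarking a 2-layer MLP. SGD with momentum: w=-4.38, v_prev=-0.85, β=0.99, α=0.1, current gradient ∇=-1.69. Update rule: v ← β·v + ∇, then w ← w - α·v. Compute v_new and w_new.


v_new = 0.99·-0.85 - 1.69 = -0.8415 - 1.69 = -2.5315
w_new = -4.38 - 0.1·-2.5315 = -4.38 + 0.25315 = -4.12685

v_new=-2.5315, w_new=-4.12685


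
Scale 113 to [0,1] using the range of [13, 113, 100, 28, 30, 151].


min=13, max=151
(113-13)/(151-13) = 100/138 = 0.7246

0.7246


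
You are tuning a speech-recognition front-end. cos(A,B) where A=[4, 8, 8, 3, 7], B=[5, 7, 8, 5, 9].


A·B = 4·5 + 8·7 + 8·8 + 3·5 + 7·9 = 218
‖A‖ = √202 = 14.2127, ‖B‖ = √244 = 15.6205
cos = 218/(√202·√244) = 218/√49288 = 0.9819

0.9819


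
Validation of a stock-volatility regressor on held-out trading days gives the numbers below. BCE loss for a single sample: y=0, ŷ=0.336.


BCE = -[y·ln(p) + (1-y)·ln(1-p)]
= -0 - 1·ln(1-0.336)
= -ln(0.664) = 0.4095

0.4095


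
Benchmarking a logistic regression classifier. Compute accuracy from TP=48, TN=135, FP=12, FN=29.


Accuracy = (TP+TN)/(TP+TN+FP+FN)
= (48+135)/(224)
= 183/224 = 81.7%

81.7%


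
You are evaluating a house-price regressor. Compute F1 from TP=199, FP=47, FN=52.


Precision = 199/246 = 0.8089
Recall = 199/251 = 0.7928
F1 = 2·P·R/(P+R) = 2·TP/(2·TP+FP+FN) = 398/(398+47+52) = 398/497 = 0.8008

0.8008


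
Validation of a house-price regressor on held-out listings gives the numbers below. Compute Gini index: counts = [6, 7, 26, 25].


Probabilities: [6/64, 7/64, 26/64, 25/64] ≈ [0.0938, 0.1094, 0.4062, 0.3906]
Σpᵢ² = (36 + 49 + 676 + 625)/64² = 1386/4096
Gini = 1 - Σpᵢ² = 1 - 1386/4096 = 0.6616

0.6616


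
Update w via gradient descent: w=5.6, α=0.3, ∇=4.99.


w_new = w - α·∇
= 5.6 - 0.3·4.99
= 5.6 - 1.497
= 4.103

4.103


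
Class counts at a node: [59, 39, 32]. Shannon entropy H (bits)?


Probabilities: [59/130, 39/130, 32/130] ≈ [0.4538, 0.3, 0.2462]
H = -((59/130)·log₂(59/130) + (39/130)·log₂(39/130) + (32/130)·log₂(32/130))
  = 1.5362 bits

1.5362 bits


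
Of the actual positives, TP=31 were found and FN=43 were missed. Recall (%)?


Recall = TP/(TP+FN)
= 31/(31+43)
= 31/74 = 41.89%

41.89%


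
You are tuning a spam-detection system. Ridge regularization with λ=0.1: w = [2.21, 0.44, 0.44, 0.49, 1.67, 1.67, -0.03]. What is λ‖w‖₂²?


‖w‖₂² = (2.21)² + (0.44)² + (0.44)² + (0.49)² + (1.67)² + (1.67)² + (-0.03)²
     = 4.8841 + 0.1936 + 0.1936 + 0.2401 + 2.7889 + 2.7889 + 0.0009
     = 11.0901
λ·‖w‖₂² = 0.1·11.0901 = 1.10901

1.10901


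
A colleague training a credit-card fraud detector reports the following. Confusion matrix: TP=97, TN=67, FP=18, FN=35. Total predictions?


Total = TP + TN + FP + FN
= 97 + 67 + 18 + 35
= 217
(Predicted positive: 115, predicted negative: 102)

217


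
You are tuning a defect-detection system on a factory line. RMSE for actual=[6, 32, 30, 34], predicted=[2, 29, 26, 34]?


MSE = 41/4 = 10.25
RMSE = √(41/4) = 3.2016

3.2016


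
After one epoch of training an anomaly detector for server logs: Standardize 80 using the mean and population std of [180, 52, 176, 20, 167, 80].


μ = 112.5, σ = 64.3318
z = (80 - 112.5)/64.3318 = -0.5052

-0.5052


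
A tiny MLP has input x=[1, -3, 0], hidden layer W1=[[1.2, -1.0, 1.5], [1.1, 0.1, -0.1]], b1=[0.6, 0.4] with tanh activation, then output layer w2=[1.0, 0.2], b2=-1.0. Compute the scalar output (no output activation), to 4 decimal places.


z1[0] = (1.2)·(1) + (-1.0)·(-3) + (1.5)·(0) + 0.6 = 4.8
z1[1] = (1.1)·(1) + (0.1)·(-3) + (-0.1)·(0) + 0.4 = 1.2
h = tanh(z1) = [0.9999, 0.8337]
output = (1.0)·(0.9999) + (0.2)·(0.8337) - 1.0 = 0.1666

0.1666


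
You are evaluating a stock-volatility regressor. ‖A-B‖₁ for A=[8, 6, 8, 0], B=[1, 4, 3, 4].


d = |8-1| + |6-4| + |8-3| + |0-4|
  = 7 + 2 + 5 + 4
  = 18

18


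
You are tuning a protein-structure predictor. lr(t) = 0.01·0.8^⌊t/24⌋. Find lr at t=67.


n_drops = ⌊67/24⌋ = 2
lr = 0.01·0.8^2 = 0.01·0.64 = 0.0064

0.0064


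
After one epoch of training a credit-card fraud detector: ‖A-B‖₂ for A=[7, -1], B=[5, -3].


d = √((7-5)² + (-1+ 3)²)
  = √(4 + 4)
  = √8 = 2.8284

2.8284


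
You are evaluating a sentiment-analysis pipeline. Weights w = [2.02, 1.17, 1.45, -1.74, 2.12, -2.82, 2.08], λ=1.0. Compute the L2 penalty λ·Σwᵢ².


‖w‖₂² = (2.02)² + (1.17)² + (1.45)² + (-1.74)² + (2.12)² + (-2.82)² + (2.08)²
     = 4.0804 + 1.3689 + 2.1025 + 3.0276 + 4.4944 + 7.9524 + 4.3264
     = 27.3526
λ·‖w‖₂² = 1.0·27.3526 = 27.3526

27.3526


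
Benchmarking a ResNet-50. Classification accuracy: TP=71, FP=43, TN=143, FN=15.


Accuracy = (TP+TN)/(TP+TN+FP+FN)
= (71+143)/(272)
= 214/272 = 78.68%

78.68%


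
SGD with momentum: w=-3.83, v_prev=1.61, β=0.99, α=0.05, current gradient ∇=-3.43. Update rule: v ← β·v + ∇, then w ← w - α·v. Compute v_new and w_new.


v_new = 0.99·1.61 - 3.43 = 1.5939 - 3.43 = -1.8361
w_new = -3.83 - 0.05·-1.8361 = -3.83 + 0.091805 = -3.738195

v_new=-1.8361, w_new=-3.738195


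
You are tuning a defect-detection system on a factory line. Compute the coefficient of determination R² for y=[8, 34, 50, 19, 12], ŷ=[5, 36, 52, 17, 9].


ȳ = 24.6
SS_res = Σ(y-ŷ)² = 30
SS_tot = Σ(y-ȳ)² = 1199.2
R² = 1 - SS_res/SS_tot = 1 - 0.025 = 0.975

0.975


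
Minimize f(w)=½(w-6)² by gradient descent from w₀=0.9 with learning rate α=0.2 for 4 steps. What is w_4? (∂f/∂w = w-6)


step 1: grad = 0.9-6 = -5.1; w = 0.9 - 0.2·(-5.1) = 1.92
step 2: grad = 1.92-6 = -4.08; w = 1.92 - 0.2·(-4.08) = 2.736
step 3: grad = 2.736-6 = -3.264; w = 2.736 - 0.2·(-3.264) = 3.3888
step 4: grad = 3.3888-6 = -2.6112; w = 3.3888 - 0.2·(-2.6112) = 3.91104

3.91104


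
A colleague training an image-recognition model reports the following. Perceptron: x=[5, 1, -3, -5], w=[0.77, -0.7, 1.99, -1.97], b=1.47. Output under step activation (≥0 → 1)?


z = (5)·(0.77) + (1)·(-0.7) + (-3)·(1.99) + (-5)·(-1.97) + 1.47
  = 8.5
step(z) = 1 (z≥0)

1


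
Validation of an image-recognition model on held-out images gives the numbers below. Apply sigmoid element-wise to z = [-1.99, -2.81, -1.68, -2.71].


σ(-1.99) = 1/(1+e^1.99) = 0.1203
σ(-2.81) = 1/(1+e^2.81) = 0.0568
σ(-1.68) = 1/(1+e^1.68) = 0.1571
σ(-2.71) = 1/(1+e^2.71) = 0.0624
result = [0.1203, 0.0568, 0.1571, 0.0624]

[0.1203, 0.0568, 0.1571, 0.0624]


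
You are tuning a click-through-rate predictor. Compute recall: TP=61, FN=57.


Recall = TP/(TP+FN)
= 61/(61+57)
= 61/118 = 51.69%

51.69%


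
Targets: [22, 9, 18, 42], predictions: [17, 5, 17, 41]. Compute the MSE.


Squared errors: (22-17)²=25, (9-5)²=16, (18-17)²=1, (42-41)²=1
Sum = 43
MSE = 43/4 = 43/4

43/4


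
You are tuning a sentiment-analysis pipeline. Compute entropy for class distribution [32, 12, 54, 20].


Probabilities: [32/118, 12/118, 54/118, 20/118] ≈ [0.2712, 0.1017, 0.4576, 0.1695]
H = -((32/118)·log₂(32/118) + (12/118)·log₂(12/118) + (54/118)·log₂(54/118) + (20/118)·log₂(20/118))
  = 1.796 bits

1.796 bits


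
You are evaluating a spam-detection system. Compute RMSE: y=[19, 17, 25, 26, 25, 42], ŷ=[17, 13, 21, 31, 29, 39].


MSE = 86/6 = 14.3333
RMSE = √(86/6) = 3.7859

3.7859


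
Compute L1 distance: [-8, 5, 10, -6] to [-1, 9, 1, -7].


d = |-8+ 1| + |5-9| + |10-1| + |-6+ 7|
  = 7 + 4 + 9 + 1
  = 21

21


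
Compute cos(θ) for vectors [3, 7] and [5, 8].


A·B = 3·5 + 7·8 = 71
‖A‖ = √58 = 7.6158, ‖B‖ = √89 = 9.434
cos = 71/(√58·√89) = 71/√5162 = 0.9882

0.9882


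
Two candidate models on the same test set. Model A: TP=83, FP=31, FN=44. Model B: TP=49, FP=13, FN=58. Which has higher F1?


Model A: P=83/114=0.7281, R=83/127=0.6535, F1=2PR/(P+R)=2TP/(2TP+FP+FN)=166/241=0.6888
Model B: P=49/62=0.7903, R=49/107=0.4579, F1=2PR/(P+R)=2TP/(2TP+FP+FN)=98/169=0.5799
0.6888 > 0.5799 → Model A

Model A


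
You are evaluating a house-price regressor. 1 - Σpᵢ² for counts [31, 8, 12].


Probabilities: [31/51, 8/51, 12/51] ≈ [0.6078, 0.1569, 0.2353]
Σpᵢ² = (961 + 64 + 144)/51² = 1169/2601
Gini = 1 - Σpᵢ² = 1 - 1169/2601 = 0.5506

0.5506


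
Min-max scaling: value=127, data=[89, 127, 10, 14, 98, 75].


min=10, max=127
(127-10)/(127-10) = 117/117 = 1.0

1.0


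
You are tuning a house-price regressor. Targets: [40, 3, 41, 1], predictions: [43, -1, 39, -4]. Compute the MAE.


Absolute errors: |40-43|=3, |3+ 1|=4, |41-39|=2, |1+ 4|=5
Sum = 14
MAE = 14/4 = 7/2

7/2


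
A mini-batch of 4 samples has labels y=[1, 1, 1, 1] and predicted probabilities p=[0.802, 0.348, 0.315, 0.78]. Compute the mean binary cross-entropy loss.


L[0] = -ln(0.802) = 0.2206
L[1] = -ln(0.348) = 1.0556
L[2] = -ln(0.315) = 1.1552
L[3] = -ln(0.78) = 0.2485
mean = (0.2206 + 1.0556 + 1.1552 + 0.2485)/4 = 0.67

0.67


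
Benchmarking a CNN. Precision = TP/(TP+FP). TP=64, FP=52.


Precision = TP/(TP+FP)
= 64/(64+52)
= 64/116 = 55.17%

55.17%


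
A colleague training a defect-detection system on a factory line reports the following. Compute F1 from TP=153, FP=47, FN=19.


Precision = 153/200 = 0.765
Recall = 153/172 = 0.8895
F1 = 2·P·R/(P+R) = 2·TP/(2·TP+FP+FN) = 306/(306+47+19) = 306/372 = 0.8226

0.8226


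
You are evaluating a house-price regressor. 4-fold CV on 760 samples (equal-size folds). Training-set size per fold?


Fold size = 760/4 = 190
Training per fold = 760 - 190 = 570

570


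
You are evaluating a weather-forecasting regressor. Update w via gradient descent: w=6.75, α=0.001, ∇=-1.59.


w_new = w - α·∇
= 6.75 - 0.001·-1.59
= 6.75 + 0.00159
= 6.75159

6.75159


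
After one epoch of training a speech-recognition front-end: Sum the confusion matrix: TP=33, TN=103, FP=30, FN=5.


Total = TP + TN + FP + FN
= 33 + 103 + 30 + 5
= 171
(Predicted positive: 63, predicted negative: 108)

171


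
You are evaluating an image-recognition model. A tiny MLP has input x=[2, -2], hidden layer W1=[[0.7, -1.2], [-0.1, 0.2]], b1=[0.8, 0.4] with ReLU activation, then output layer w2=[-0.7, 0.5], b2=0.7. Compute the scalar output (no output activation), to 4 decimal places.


z1[0] = (0.7)·(2) + (-1.2)·(-2) + 0.8 = 4.6
z1[1] = (-0.1)·(2) + (0.2)·(-2) + 0.4 = -0.2
h = ReLU(z1) = [4.6, 0.0]
output = (-0.7)·(4.6) + (0.5)·(0.0) + 0.7 = -2.52

-2.52


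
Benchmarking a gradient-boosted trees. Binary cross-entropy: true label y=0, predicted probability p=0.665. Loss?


BCE = -[y·ln(p) + (1-y)·ln(1-p)]
= -0 - 1·ln(1-0.665)
= -ln(0.335) = 1.0936

1.0936


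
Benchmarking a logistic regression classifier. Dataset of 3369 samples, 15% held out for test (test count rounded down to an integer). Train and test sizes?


Test = ⌊3369·15/100⌋ = 505
Train = 3369 - 505 = 2864

Train: 2864, Test: 505


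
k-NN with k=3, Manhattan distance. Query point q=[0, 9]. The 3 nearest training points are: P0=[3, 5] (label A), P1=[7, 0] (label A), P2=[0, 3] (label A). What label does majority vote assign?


d(q,P0) = 7  (label A)
d(q,P1) = 16  (label A)
d(q,P2) = 6  (label A)
Votes: A=3, B=0
Majority → A

A


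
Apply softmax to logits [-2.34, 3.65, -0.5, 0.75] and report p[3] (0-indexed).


Exponentials: e^-2.34=0.0963, e^3.65=38.4747, e^-0.5=0.6065, e^0.75=2.117
Sum = 41.2945
Softmax = [0.0023, 0.9317, 0.0147, 0.0513]
p[3] = 2.117/41.2945 = 0.0513

0.0513


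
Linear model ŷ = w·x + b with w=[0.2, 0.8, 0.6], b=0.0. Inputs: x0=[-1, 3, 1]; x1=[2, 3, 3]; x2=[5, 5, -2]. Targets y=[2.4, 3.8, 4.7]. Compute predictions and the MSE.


ŷ0 = (0.2)·(-1) + (0.8)·(3) + (0.6)·(1) + 0.0 = 2.8
ŷ1 = (0.2)·(2) + (0.8)·(3) + (0.6)·(3) + 0.0 = 4.6
ŷ2 = (0.2)·(5) + (0.8)·(5) + (0.6)·(-2) + 0.0 = 3.8
errors² = [0.16, 0.64, 0.81]
MSE = 1.6100/3 = 0.5367

0.5367


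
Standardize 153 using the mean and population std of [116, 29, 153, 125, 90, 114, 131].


μ = 108.2857, σ = 36.8538
z = (153 - 108.2857)/36.8538 = 1.2133

1.2133


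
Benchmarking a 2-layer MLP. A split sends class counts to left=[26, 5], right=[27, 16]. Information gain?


Parent = [53, 21], H_parent = 0.8606
H_left = 0.6374 (n=31), H_right = 0.9523 (n=43)
H_children = (31/74)·0.6374 + (43/74)·0.9523 = 0.8204
IG = 0.8606 - 0.8204 = 0.0402

0.0402


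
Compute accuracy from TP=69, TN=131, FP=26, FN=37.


Accuracy = (TP+TN)/(TP+TN+FP+FN)
= (69+131)/(263)
= 200/263 = 76.05%

76.05%


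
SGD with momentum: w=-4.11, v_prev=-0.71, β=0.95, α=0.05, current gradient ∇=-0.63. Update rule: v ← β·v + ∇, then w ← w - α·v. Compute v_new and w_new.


v_new = 0.95·-0.71 - 0.63 = -0.6745 - 0.63 = -1.3045
w_new = -4.11 - 0.05·-1.3045 = -4.11 + 0.065225 = -4.044775

v_new=-1.3045, w_new=-4.044775


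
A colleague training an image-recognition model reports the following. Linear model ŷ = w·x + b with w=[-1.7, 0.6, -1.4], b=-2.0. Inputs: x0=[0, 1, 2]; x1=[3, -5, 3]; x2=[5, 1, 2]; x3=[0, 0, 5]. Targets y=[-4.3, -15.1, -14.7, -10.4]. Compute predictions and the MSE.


ŷ0 = (-1.7)·(0) + (0.6)·(1) + (-1.4)·(2) - 2.0 = -4.2
ŷ1 = (-1.7)·(3) + (0.6)·(-5) + (-1.4)·(3) - 2.0 = -14.3
ŷ2 = (-1.7)·(5) + (0.6)·(1) + (-1.4)·(2) - 2.0 = -12.7
ŷ3 = (-1.7)·(0) + (0.6)·(0) + (-1.4)·(5) - 2.0 = -9.0
errors² = [0.01, 0.64, 4.0, 1.96]
MSE = 6.6100/4 = 1.6525

1.6525


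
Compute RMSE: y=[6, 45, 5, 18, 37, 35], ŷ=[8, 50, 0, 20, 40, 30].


MSE = 92/6 = 15.3333
RMSE = √(92/6) = 3.9158

3.9158


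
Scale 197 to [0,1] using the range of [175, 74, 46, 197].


min=46, max=197
(197-46)/(197-46) = 151/151 = 1.0

1.0


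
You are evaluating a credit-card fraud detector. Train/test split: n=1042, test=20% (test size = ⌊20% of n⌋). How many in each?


Test = ⌊1042·20/100⌋ = 208
Train = 1042 - 208 = 834

Train: 834, Test: 208


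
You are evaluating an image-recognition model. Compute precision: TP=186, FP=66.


Precision = TP/(TP+FP)
= 186/(186+66)
= 186/252 = 73.81%

73.81%


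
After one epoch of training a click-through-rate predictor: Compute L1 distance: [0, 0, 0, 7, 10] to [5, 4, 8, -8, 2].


d = |0-5| + |0-4| + |0-8| + |7+ 8| + |10-2|
  = 5 + 4 + 8 + 15 + 8
  = 40

40


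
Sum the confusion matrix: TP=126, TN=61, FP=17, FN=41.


Total = TP + TN + FP + FN
= 126 + 61 + 17 + 41
= 245
(Predicted positive: 143, predicted negative: 102)

245


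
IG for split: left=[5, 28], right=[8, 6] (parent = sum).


Parent = [13, 34], H_parent = 0.8508
H_left = 0.6136 (n=33), H_right = 0.9852 (n=14)
H_children = (33/47)·0.6136 + (14/47)·0.9852 = 0.7243
IG = 0.8508 - 0.7243 = 0.1265

0.1265


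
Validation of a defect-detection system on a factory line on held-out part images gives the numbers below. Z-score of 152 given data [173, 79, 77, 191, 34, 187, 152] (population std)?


μ = 127.5714, σ = 58.4169
z = (152 - 127.5714)/58.4169 = 0.4182

0.4182


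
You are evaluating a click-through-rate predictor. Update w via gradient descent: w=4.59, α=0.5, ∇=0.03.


w_new = w - α·∇
= 4.59 - 0.5·0.03
= 4.59 - 0.015
= 4.575

4.575


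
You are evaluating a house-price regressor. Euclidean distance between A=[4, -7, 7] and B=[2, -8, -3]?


d = √((4-2)² + (-7+ 8)² + (7+ 3)²)
  = √(4 + 1 + 100)
  = √105 = 10.247

10.247


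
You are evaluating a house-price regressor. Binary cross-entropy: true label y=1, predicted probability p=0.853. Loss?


BCE = -[y·ln(p) + (1-y)·ln(1-p)]
= -1·ln(0.853) - 0
= -ln(0.853) = 0.159

0.159


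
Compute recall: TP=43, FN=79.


Recall = TP/(TP+FN)
= 43/(43+79)
= 43/122 = 35.25%

35.25%


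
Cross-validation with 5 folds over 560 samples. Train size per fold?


Fold size = 560/5 = 112
Training per fold = 560 - 112 = 448

448


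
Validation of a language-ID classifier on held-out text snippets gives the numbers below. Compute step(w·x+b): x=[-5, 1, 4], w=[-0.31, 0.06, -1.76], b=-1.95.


z = (-5)·(-0.31) + (1)·(0.06) + (4)·(-1.76) - 1.95
  = -7.38
step(z) = 0 (z<0)

0


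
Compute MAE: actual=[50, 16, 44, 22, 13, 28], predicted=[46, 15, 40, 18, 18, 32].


Absolute errors: |50-46|=4, |16-15|=1, |44-40|=4, |22-18|=4, |13-18|=5, |28-32|=4
Sum = 22
MAE = 22/6 = 11/3

11/3


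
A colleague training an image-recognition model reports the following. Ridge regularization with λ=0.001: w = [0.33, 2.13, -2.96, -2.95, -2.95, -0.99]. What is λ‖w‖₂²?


‖w‖₂² = (0.33)² + (2.13)² + (-2.96)² + (-2.95)² + (-2.95)² + (-0.99)²
     = 0.1089 + 4.5369 + 8.7616 + 8.7025 + 8.7025 + 0.9801
     = 31.7925
λ·‖w‖₂² = 0.001·31.7925 = 0.031793

0.031793


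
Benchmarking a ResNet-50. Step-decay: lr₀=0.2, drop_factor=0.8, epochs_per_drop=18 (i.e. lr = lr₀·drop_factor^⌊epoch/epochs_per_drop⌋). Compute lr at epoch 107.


n_drops = ⌊107/18⌋ = 5
lr = 0.2·0.8^5 = 0.2·0.32768 = 0.065536

0.065536


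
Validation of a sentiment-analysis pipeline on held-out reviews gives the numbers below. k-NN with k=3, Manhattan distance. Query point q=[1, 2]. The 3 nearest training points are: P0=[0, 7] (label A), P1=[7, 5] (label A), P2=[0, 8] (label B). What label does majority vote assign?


d(q,P0) = 6  (label A)
d(q,P1) = 9  (label A)
d(q,P2) = 7  (label B)
Votes: A=2, B=1
Majority → A

A


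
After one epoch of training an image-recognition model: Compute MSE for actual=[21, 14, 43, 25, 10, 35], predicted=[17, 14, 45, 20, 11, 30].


Squared errors: (21-17)²=16, (14-14)²=0, (43-45)²=4, (25-20)²=25, (10-11)²=1, (35-30)²=25
Sum = 71
MSE = 71/6 = 71/6

71/6


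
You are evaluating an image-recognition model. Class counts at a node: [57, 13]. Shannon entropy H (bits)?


Probabilities: [57/70, 13/70] ≈ [0.8143, 0.1857]
H = -((57/70)·log₂(57/70) + (13/70)·log₂(13/70))
  = 0.6924 bits

0.6924 bits


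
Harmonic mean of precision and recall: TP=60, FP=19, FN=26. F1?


Precision = 60/79 = 0.7595
Recall = 60/86 = 0.6977
F1 = 2·P·R/(P+R) = 2·TP/(2·TP+FP+FN) = 120/(120+19+26) = 120/165 = 0.7273

0.7273


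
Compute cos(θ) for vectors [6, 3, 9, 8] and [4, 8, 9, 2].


A·B = 6·4 + 3·8 + 9·9 + 8·2 = 145
‖A‖ = √190 = 13.784, ‖B‖ = √165 = 12.8452
cos = 145/(√190·√165) = 145/√31350 = 0.8189

0.8189


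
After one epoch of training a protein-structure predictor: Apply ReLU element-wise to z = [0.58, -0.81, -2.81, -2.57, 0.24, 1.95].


ReLU(0.58) = max(0, 0.58) = 0.58
ReLU(-0.81) = max(0, -0.81) = 0.0
ReLU(-2.81) = max(0, -2.81) = 0.0
ReLU(-2.57) = max(0, -2.57) = 0.0
ReLU(0.24) = max(0, 0.24) = 0.24
ReLU(1.95) = max(0, 1.95) = 1.95
result = [0.58, 0.0, 0.0, 0.0, 0.24, 1.95]

[0.58, 0.0, 0.0, 0.0, 0.24, 1.95]


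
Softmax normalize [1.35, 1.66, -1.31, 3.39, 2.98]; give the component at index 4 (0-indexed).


Exponentials: e^1.35=3.8574, e^1.66=5.2593, e^-1.31=0.2698, e^3.39=29.666, e^2.98=19.6878
Sum = 58.7403
Softmax = [0.0657, 0.0895, 0.0046, 0.505, 0.3352]
p[4] = 19.6878/58.7403 = 0.3352

0.3352


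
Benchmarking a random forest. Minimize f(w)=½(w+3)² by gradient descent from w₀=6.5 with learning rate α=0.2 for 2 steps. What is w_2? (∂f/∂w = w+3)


step 1: grad = 6.5+3 = 9.5; w = 6.5 - 0.2·(9.5) = 4.6
step 2: grad = 4.6+3 = 7.6; w = 4.6 - 0.2·(7.6) = 3.08

3.08


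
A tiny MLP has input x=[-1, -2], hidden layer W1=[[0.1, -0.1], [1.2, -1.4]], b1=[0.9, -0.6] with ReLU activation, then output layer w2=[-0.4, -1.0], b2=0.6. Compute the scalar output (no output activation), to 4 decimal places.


z1[0] = (0.1)·(-1) + (-0.1)·(-2) + 0.9 = 1.0
z1[1] = (1.2)·(-1) + (-1.4)·(-2) - 0.6 = 1.0
h = ReLU(z1) = [1.0, 1.0]
output = (-0.4)·(1.0) + (-1.0)·(1.0) + 0.6 = -0.8

-0.8


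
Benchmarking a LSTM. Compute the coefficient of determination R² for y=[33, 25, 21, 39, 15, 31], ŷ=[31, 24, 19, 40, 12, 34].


ȳ = 27.3333
SS_res = Σ(y-ŷ)² = 28
SS_tot = Σ(y-ȳ)² = 379.33
R² = 1 - SS_res/SS_tot = 1 - 0.0738 = 0.9262

0.9262


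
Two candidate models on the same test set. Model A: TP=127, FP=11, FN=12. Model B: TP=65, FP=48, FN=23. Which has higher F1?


Model A: P=127/138=0.9203, R=127/139=0.9137, F1=2PR/(P+R)=2TP/(2TP+FP+FN)=254/277=0.917
Model B: P=65/113=0.5752, R=65/88=0.7386, F1=2PR/(P+R)=2TP/(2TP+FP+FN)=130/201=0.6468
0.917 > 0.6468 → Model A

Model A


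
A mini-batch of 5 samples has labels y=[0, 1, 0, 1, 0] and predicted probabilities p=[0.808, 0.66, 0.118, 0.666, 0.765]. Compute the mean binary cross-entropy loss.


L[0] = -ln(1-0.808) = -ln(0.192) = 1.6503
L[1] = -ln(0.66) = 0.4155
L[2] = -ln(1-0.118) = -ln(0.882) = 0.1256
L[3] = -ln(0.666) = 0.4065
L[4] = -ln(1-0.765) = -ln(0.235) = 1.4482
mean = (1.6503 + 0.4155 + 0.1256 + 0.4065 + 1.4482)/5 = 0.8092

0.8092


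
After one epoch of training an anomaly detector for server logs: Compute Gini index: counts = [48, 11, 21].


Probabilities: [48/80, 11/80, 21/80] ≈ [0.6, 0.1375, 0.2625]
Σpᵢ² = (2304 + 121 + 441)/80² = 2866/6400
Gini = 1 - Σpᵢ² = 1 - 2866/6400 = 0.5522

0.5522


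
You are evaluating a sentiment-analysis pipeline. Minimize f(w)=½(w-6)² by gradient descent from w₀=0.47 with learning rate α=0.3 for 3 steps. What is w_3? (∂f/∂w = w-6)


step 1: grad = 0.47-6 = -5.53; w = 0.47 - 0.3·(-5.53) = 2.129
step 2: grad = 2.129-6 = -3.871; w = 2.129 - 0.3·(-3.871) = 3.2903
step 3: grad = 3.2903-6 = -2.7097; w = 3.2903 - 0.3·(-2.7097) = 4.10321

4.10321


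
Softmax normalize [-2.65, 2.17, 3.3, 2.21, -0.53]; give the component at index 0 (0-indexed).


Exponentials: e^-2.65=0.0707, e^2.17=8.7583, e^3.3=27.1126, e^2.21=9.1157, e^-0.53=0.5886
Sum = 45.6459
Softmax = [0.0015, 0.1919, 0.594, 0.1997, 0.0129]
p[0] = 0.0707/45.6459 = 0.0015

0.0015


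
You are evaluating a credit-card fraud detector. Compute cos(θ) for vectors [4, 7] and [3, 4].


A·B = 4·3 + 7·4 = 40
‖A‖ = √65 = 8.0623, ‖B‖ = √25 = 5
cos = 40/(√65·√25) = 40/√1625 = 0.9923

0.9923


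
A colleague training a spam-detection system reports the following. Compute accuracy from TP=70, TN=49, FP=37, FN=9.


Accuracy = (TP+TN)/(TP+TN+FP+FN)
= (70+49)/(165)
= 119/165 = 72.12%

72.12%


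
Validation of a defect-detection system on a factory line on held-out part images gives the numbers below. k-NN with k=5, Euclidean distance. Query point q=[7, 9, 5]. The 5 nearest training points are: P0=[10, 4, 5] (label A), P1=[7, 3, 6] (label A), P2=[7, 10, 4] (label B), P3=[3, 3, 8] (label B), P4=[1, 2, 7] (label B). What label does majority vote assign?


d(q,P0) = 5.831  (label A)
d(q,P1) = 6.0828  (label A)
d(q,P2) = 1.4142  (label B)
d(q,P3) = 7.8102  (label B)
d(q,P4) = 9.434  (label B)
Votes: A=2, B=3
Majority → B

B


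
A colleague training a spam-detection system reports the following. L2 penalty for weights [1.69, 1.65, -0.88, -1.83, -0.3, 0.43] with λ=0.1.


‖w‖₂² = (1.69)² + (1.65)² + (-0.88)² + (-1.83)² + (-0.3)² + (0.43)²
     = 2.8561 + 2.7225 + 0.7744 + 3.3489 + 0.09 + 0.1849
     = 9.9768
λ·‖w‖₂² = 0.1·9.9768 = 0.99768

0.99768


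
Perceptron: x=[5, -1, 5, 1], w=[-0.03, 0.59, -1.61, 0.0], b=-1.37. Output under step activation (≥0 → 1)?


z = (5)·(-0.03) + (-1)·(0.59) + (5)·(-1.61) + (1)·(0.0) - 1.37
  = -10.16
step(z) = 0 (z<0)

0


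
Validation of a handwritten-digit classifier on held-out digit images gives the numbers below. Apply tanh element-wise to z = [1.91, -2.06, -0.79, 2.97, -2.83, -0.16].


tanh(1.91) = 0.9571
tanh(-2.06) = -0.968
tanh(-0.79) = -0.6584
tanh(2.97) = 0.9947
tanh(-2.83) = -0.9931
tanh(-0.16) = -0.1586
result = [0.9571, -0.968, -0.6584, 0.9947, -0.9931, -0.1586]

[0.9571, -0.968, -0.6584, 0.9947, -0.9931, -0.1586]


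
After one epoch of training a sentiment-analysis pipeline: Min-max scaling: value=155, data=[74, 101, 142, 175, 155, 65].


min=65, max=175
(155-65)/(175-65) = 90/110 = 0.8182

0.8182


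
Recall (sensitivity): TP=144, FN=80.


Recall = TP/(TP+FN)
= 144/(144+80)
= 144/224 = 64.29%

64.29%


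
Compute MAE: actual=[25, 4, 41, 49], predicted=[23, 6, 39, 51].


Absolute errors: |25-23|=2, |4-6|=2, |41-39|=2, |49-51|=2
Sum = 8
MAE = 8/4 = 2

2


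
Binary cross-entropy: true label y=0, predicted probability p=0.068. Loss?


BCE = -[y·ln(p) + (1-y)·ln(1-p)]
= -0 - 1·ln(1-0.068)
= -ln(0.932) = 0.0704

0.0704


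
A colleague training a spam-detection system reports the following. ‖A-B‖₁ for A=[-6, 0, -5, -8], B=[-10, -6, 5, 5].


d = |-6+ 10| + |0+ 6| + |-5-5| + |-8-5|
  = 4 + 6 + 10 + 13
  = 33

33


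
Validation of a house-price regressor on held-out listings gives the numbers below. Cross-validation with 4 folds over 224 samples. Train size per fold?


Fold size = 224/4 = 56
Training per fold = 224 - 56 = 168

168


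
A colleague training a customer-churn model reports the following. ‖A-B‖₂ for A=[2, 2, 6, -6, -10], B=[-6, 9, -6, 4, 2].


d = √((2+ 6)² + (2-9)² + (6+ 6)² + (-6-4)² + (-10-2)²)
  = √(64 + 49 + 144 + 100 + 144)
  = √501 = 22.383

22.383


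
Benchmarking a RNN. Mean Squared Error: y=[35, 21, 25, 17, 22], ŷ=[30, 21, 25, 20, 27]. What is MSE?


Squared errors: (35-30)²=25, (21-21)²=0, (25-25)²=0, (17-20)²=9, (22-27)²=25
Sum = 59
MSE = 59/5 = 59/5

59/5


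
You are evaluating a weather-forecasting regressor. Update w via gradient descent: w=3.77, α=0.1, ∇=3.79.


w_new = w - α·∇
= 3.77 - 0.1·3.79
= 3.77 - 0.379
= 3.391

3.391


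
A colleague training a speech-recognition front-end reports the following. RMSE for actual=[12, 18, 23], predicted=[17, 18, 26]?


MSE = 34/3 = 11.3333
RMSE = √(34/3) = 3.3665

3.3665


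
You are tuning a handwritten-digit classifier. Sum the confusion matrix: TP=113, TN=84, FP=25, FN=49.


Total = TP + TN + FP + FN
= 113 + 84 + 25 + 49
= 271
(Predicted positive: 138, predicted negative: 133)

271


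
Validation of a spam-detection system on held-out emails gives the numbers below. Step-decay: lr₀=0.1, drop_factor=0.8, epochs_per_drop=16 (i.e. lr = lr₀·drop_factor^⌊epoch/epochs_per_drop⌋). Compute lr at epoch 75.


n_drops = ⌊75/16⌋ = 4
lr = 0.1·0.8^4 = 0.1·0.4096 = 0.04096

0.04096


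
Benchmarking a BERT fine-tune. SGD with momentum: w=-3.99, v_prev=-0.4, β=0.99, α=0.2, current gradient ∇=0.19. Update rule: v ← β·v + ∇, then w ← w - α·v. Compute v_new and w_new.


v_new = 0.99·-0.4 + 0.19 = -0.396 + 0.19 = -0.206
w_new = -3.99 - 0.2·-0.206 = -3.99 + 0.0412 = -3.9488

v_new=-0.206, w_new=-3.9488


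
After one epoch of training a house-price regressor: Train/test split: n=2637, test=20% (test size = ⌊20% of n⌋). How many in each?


Test = ⌊2637·20/100⌋ = 527
Train = 2637 - 527 = 2110

Train: 2110, Test: 527


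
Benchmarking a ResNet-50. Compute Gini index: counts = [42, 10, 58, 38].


Probabilities: [42/148, 10/148, 58/148, 38/148] ≈ [0.2838, 0.0676, 0.3919, 0.2568]
Σpᵢ² = (1764 + 100 + 3364 + 1444)/148² = 6672/21904
Gini = 1 - Σpᵢ² = 1 - 6672/21904 = 0.6954

0.6954


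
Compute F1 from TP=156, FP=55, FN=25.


Precision = 156/211 = 0.7393
Recall = 156/181 = 0.8619
F1 = 2·P·R/(P+R) = 2·TP/(2·TP+FP+FN) = 312/(312+55+25) = 312/392 = 0.7959

0.7959


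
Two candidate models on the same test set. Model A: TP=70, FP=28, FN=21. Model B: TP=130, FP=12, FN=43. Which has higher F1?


Model A: P=70/98=0.7143, R=70/91=0.7692, F1=2PR/(P+R)=2TP/(2TP+FP+FN)=140/189=0.7407
Model B: P=130/142=0.9155, R=130/173=0.7514, F1=2PR/(P+R)=2TP/(2TP+FP+FN)=260/315=0.8254
0.7407 < 0.8254 → Model B

Model B


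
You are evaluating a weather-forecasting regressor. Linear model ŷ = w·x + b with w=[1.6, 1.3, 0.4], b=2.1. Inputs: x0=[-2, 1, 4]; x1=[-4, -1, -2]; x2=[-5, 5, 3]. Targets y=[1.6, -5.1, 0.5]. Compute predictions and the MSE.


ŷ0 = (1.6)·(-2) + (1.3)·(1) + (0.4)·(4) + 2.1 = 1.8
ŷ1 = (1.6)·(-4) + (1.3)·(-1) + (0.4)·(-2) + 2.1 = -6.4
ŷ2 = (1.6)·(-5) + (1.3)·(5) + (0.4)·(3) + 2.1 = 1.8
errors² = [0.04, 1.69, 1.69]
MSE = 3.4200/3 = 1.14

1.14


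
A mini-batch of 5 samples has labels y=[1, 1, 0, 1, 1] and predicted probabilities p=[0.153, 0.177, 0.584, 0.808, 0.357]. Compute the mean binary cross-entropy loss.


L[0] = -ln(0.153) = 1.8773
L[1] = -ln(0.177) = 1.7316
L[2] = -ln(1-0.584) = -ln(0.416) = 0.8771
L[3] = -ln(0.808) = 0.2132
L[4] = -ln(0.357) = 1.03
mean = (1.8773 + 1.7316 + 0.8771 + 0.2132 + 1.03)/5 = 1.1458

1.1458


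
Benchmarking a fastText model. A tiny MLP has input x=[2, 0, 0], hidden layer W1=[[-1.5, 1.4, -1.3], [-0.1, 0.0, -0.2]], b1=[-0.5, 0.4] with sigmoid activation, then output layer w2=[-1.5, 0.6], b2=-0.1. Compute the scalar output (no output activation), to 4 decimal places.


z1[0] = (-1.5)·(2) + (1.4)·(0) + (-1.3)·(0) - 0.5 = -3.5
z1[1] = (-0.1)·(2) + (0.0)·(0) + (-0.2)·(0) + 0.4 = 0.2
h = sigmoid(z1) = [0.0293, 0.5498]
output = (-1.5)·(0.0293) + (0.6)·(0.5498) - 0.1 = 0.1859

0.1859


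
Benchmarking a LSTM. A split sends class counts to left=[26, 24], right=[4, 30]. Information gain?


Parent = [30, 54], H_parent = 0.9403
H_left = 0.9988 (n=50), H_right = 0.5226 (n=34)
H_children = (50/84)·0.9988 + (34/84)·0.5226 = 0.8061
IG = 0.9403 - 0.8061 = 0.1342

0.1342


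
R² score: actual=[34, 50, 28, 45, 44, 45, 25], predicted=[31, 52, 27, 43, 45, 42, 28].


ȳ = 38.7143
SS_res = Σ(y-ŷ)² = 37
SS_tot = Σ(y-ȳ)² = 559.43
R² = 1 - SS_res/SS_tot = 1 - 0.0661 = 0.9339

0.9339


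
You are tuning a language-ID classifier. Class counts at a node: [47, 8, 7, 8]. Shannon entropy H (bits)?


Probabilities: [47/70, 8/70, 7/70, 8/70] ≈ [0.6714, 0.1143, 0.1, 0.1143]
H = -((47/70)·log₂(47/70) + (8/70)·log₂(8/70) + (7/70)·log₂(7/70) + (8/70)·log₂(8/70))
  = 1.4333 bits

1.4333 bits


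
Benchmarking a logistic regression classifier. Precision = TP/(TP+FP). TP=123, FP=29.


Precision = TP/(TP+FP)
= 123/(123+29)
= 123/152 = 80.92%

80.92%


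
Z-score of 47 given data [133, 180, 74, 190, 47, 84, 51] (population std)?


μ = 108.4286, σ = 55.0762
z = (47 - 108.4286)/55.0762 = -1.1153

-1.1153


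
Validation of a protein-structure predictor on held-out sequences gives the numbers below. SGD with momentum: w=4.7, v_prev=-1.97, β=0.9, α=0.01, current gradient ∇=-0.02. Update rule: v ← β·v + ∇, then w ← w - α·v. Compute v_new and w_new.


v_new = 0.9·-1.97 - 0.02 = -1.773 - 0.02 = -1.793
w_new = 4.7 - 0.01·-1.793 = 4.7 + 0.01793 = 4.71793

v_new=-1.793, w_new=4.71793


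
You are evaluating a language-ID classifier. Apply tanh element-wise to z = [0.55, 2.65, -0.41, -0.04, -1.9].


tanh(0.55) = 0.5005
tanh(2.65) = 0.9901
tanh(-0.41) = -0.3885
tanh(-0.04) = -0.04
tanh(-1.9) = -0.9562
result = [0.5005, 0.9901, -0.3885, -0.04, -0.9562]

[0.5005, 0.9901, -0.3885, -0.04, -0.9562]


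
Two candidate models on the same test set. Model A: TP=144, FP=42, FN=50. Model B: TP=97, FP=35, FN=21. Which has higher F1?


Model A: P=144/186=0.7742, R=144/194=0.7423, F1=2PR/(P+R)=2TP/(2TP+FP+FN)=288/380=0.7579
Model B: P=97/132=0.7348, R=97/118=0.822, F1=2PR/(P+R)=2TP/(2TP+FP+FN)=194/250=0.776
0.7579 < 0.776 → Model B

Model B


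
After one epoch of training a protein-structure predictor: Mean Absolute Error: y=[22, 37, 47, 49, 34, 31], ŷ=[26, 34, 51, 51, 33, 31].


Absolute errors: |22-26|=4, |37-34|=3, |47-51|=4, |49-51|=2, |34-33|=1, |31-31|=0
Sum = 14
MAE = 14/6 = 7/3

7/3


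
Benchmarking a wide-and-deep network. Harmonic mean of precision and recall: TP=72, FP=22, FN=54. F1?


Precision = 72/94 = 0.766
Recall = 72/126 = 0.5714
F1 = 2·P·R/(P+R) = 2·TP/(2·TP+FP+FN) = 144/(144+22+54) = 144/220 = 0.6545

0.6545


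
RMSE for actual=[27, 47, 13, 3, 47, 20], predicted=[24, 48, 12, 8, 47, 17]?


MSE = 45/6 = 7.5
RMSE = √(45/6) = 2.7386

2.7386


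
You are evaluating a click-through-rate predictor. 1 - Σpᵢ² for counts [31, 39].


Probabilities: [31/70, 39/70] ≈ [0.4429, 0.5571]
Σpᵢ² = (961 + 1521)/70² = 2482/4900
Gini = 1 - Σpᵢ² = 1 - 2482/4900 = 0.4935

0.4935


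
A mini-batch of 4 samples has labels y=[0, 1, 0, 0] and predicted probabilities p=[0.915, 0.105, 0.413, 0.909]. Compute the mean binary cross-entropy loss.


L[0] = -ln(1-0.915) = -ln(0.085) = 2.4651
L[1] = -ln(0.105) = 2.2538
L[2] = -ln(1-0.413) = -ln(0.587) = 0.5327
L[3] = -ln(1-0.909) = -ln(0.091) = 2.3969
mean = (2.4651 + 2.2538 + 0.5327 + 2.3969)/4 = 1.9121

1.9121


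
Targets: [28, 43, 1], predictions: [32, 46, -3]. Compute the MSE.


Squared errors: (28-32)²=16, (43-46)²=9, (1+ 3)²=16
Sum = 41
MSE = 41/3 = 41/3

41/3


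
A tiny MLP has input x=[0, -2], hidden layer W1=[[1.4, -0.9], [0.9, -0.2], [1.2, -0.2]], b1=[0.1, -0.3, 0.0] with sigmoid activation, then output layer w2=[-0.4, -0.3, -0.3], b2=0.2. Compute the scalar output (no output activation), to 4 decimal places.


z1[0] = (1.4)·(0) + (-0.9)·(-2) + 0.1 = 1.9
z1[1] = (0.9)·(0) + (-0.2)·(-2) - 0.3 = 0.1
z1[2] = (1.2)·(0) + (-0.2)·(-2) + 0.0 = 0.4
h = sigmoid(z1) = [0.8699, 0.525, 0.5987]
output = (-0.4)·(0.8699) + (-0.3)·(0.525) + (-0.3)·(0.5987) + 0.2 = -0.4851

-0.4851


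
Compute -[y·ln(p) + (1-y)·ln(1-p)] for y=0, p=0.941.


BCE = -[y·ln(p) + (1-y)·ln(1-p)]
= -0 - 1·ln(1-0.941)
= -ln(0.059) = 2.8302

2.8302


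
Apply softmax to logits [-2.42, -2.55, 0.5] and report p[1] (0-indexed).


Exponentials: e^-2.42=0.0889, e^-2.55=0.0781, e^0.5=1.6487
Sum = 1.8157
Softmax = [0.049, 0.043, 0.908]
p[1] = 0.0781/1.8157 = 0.043

0.043


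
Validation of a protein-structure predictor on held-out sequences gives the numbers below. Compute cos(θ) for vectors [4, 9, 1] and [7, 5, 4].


A·B = 4·7 + 9·5 + 1·4 = 77
‖A‖ = √98 = 9.8995, ‖B‖ = √90 = 9.4868
cos = 77/(√98·√90) = 77/√8820 = 0.8199

0.8199


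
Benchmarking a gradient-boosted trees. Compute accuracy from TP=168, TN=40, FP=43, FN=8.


Accuracy = (TP+TN)/(TP+TN+FP+FN)
= (168+40)/(259)
= 208/259 = 80.31%

80.31%


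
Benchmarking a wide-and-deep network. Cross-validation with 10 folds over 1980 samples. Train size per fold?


Fold size = 1980/10 = 198
Training per fold = 1980 - 198 = 1782

1782


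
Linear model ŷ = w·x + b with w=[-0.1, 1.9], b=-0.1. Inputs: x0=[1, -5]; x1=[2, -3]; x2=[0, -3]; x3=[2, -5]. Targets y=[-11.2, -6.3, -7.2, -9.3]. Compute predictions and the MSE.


ŷ0 = (-0.1)·(1) + (1.9)·(-5) - 0.1 = -9.7
ŷ1 = (-0.1)·(2) + (1.9)·(-3) - 0.1 = -6.0
ŷ2 = (-0.1)·(0) + (1.9)·(-3) - 0.1 = -5.8
ŷ3 = (-0.1)·(2) + (1.9)·(-5) - 0.1 = -9.8
errors² = [2.25, 0.09, 1.96, 0.25]
MSE = 4.5500/4 = 1.1375

1.1375
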